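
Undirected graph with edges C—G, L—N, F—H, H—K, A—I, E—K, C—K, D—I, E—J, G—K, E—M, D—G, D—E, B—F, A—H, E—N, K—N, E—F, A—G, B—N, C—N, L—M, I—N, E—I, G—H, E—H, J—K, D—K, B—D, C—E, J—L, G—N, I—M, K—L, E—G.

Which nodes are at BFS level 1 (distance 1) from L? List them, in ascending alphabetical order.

Level 0: L
Level 1: J, K, M, N
Level 2: B, C, D, E, G, H, I
Level 3: A, F

J, K, M, N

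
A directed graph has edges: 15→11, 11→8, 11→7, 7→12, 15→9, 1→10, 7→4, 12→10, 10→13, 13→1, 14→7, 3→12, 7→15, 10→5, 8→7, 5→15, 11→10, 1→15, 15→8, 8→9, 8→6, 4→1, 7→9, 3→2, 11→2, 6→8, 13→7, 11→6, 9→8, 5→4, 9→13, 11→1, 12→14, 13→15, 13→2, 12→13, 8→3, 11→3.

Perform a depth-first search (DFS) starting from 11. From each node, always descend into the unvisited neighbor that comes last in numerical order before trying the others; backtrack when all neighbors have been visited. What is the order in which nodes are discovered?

11 -> 10 -> 13 -> 15 -> 9 -> 8 -> 7 -> 12 -> 14 -> 4 -> 1 -> 6 -> 3 -> 2 -> 5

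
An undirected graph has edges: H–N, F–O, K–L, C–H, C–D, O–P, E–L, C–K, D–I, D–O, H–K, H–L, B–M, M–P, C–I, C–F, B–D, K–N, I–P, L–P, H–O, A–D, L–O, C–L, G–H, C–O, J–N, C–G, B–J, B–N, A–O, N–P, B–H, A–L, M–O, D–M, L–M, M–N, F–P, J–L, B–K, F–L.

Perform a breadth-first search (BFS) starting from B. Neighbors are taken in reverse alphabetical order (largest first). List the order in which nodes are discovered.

B -> N -> M -> K -> J -> H -> D -> P -> O -> L -> C -> G -> I -> A -> F -> E

Visit B; enqueue N, M, K, J, H, D → queue [N, M, K, J, H, D]
Visit N; enqueue P → queue [M, K, J, H, D, P]
Visit M; enqueue O, L → queue [K, J, H, D, P, O, L]
Visit K; enqueue C → queue [J, H, D, P, O, L, C]
Visit J → queue [H, D, P, O, L, C]
Visit H; enqueue G → queue [D, P, O, L, C, G]
Visit D; enqueue I, A → queue [P, O, L, C, G, I, A]
Visit P; enqueue F → queue [O, L, C, G, I, A, F]
Visit O → queue [L, C, G, I, A, F]
Visit L; enqueue E → queue [C, G, I, A, F, E]
Visit C → queue [G, I, A, F, E]
Visit G → queue [I, A, F, E]
Visit I → queue [A, F, E]
Visit A → queue [F, E]
Visit F → queue [E]
Visit E → queue []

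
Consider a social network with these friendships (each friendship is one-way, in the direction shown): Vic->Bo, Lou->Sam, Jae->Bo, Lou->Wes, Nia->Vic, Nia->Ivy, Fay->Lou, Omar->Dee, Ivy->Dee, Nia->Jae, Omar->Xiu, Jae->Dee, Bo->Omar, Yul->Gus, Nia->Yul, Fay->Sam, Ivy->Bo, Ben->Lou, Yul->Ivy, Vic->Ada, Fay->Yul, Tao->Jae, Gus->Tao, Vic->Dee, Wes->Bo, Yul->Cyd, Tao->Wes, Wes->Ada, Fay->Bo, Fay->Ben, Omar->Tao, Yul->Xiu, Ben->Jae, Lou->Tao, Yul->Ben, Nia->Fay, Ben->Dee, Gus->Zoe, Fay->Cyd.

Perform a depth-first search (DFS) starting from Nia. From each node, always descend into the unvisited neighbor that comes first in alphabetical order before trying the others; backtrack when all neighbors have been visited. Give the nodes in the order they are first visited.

Nia, Fay, Ben, Dee, Jae, Bo, Omar, Tao, Wes, Ada, Xiu, Lou, Sam, Cyd, Yul, Gus, Zoe, Ivy, Vic

Visit Nia
Nia → Fay
Fay → Ben
Ben → Dee
Ben → Jae
Jae → Bo
Bo → Omar
Omar → Tao
Tao → Wes
Wes → Ada
Omar → Xiu
Ben → Lou
Lou → Sam
Fay → Cyd
Fay → Yul
Yul → Gus
Gus → Zoe
Yul → Ivy
Nia → Vic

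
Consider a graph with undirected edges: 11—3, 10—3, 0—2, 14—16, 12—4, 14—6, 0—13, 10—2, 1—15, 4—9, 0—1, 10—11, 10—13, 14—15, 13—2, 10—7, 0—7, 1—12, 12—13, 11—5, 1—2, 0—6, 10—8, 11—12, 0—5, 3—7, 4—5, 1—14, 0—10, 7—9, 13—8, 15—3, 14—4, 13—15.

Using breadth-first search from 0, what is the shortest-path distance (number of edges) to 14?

2

Level 0: 0
Level 1: 1, 2, 5, 6, 7, 10, 13
Level 2: 3, 4, 8, 9, 11, 12, 14, 15
Level 3: 16
14 first appears at level 2.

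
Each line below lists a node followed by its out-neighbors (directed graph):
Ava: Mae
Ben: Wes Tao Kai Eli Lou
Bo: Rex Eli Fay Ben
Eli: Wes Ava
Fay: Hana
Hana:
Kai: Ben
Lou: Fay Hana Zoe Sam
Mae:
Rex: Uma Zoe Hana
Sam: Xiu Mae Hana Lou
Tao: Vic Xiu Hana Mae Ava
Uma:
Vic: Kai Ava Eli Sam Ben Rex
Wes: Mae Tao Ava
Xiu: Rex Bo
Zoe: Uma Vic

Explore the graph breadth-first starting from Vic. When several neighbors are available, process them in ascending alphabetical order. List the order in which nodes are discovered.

Vic Ava Ben Eli Kai Rex Sam Mae Lou Tao Wes Hana Uma Zoe Xiu Fay Bo

Visit Vic; enqueue Ava, Ben, Eli, Kai, Rex, Sam → queue [Ava, Ben, Eli, Kai, Rex, Sam]
Visit Ava; enqueue Mae → queue [Ben, Eli, Kai, Rex, Sam, Mae]
Visit Ben; enqueue Lou, Tao, Wes → queue [Eli, Kai, Rex, Sam, Mae, Lou, Tao, Wes]
Visit Eli → queue [Kai, Rex, Sam, Mae, Lou, Tao, Wes]
Visit Kai → queue [Rex, Sam, Mae, Lou, Tao, Wes]
Visit Rex; enqueue Hana, Uma, Zoe → queue [Sam, Mae, Lou, Tao, Wes, Hana, Uma, Zoe]
Visit Sam; enqueue Xiu → queue [Mae, Lou, Tao, Wes, Hana, Uma, Zoe, Xiu]
Visit Mae → queue [Lou, Tao, Wes, Hana, Uma, Zoe, Xiu]
Visit Lou; enqueue Fay → queue [Tao, Wes, Hana, Uma, Zoe, Xiu, Fay]
Visit Tao → queue [Wes, Hana, Uma, Zoe, Xiu, Fay]
Visit Wes → queue [Hana, Uma, Zoe, Xiu, Fay]
Visit Hana → queue [Uma, Zoe, Xiu, Fay]
Visit Uma → queue [Zoe, Xiu, Fay]
Visit Zoe → queue [Xiu, Fay]
Visit Xiu; enqueue Bo → queue [Fay, Bo]
Visit Fay → queue [Bo]
Visit Bo → queue []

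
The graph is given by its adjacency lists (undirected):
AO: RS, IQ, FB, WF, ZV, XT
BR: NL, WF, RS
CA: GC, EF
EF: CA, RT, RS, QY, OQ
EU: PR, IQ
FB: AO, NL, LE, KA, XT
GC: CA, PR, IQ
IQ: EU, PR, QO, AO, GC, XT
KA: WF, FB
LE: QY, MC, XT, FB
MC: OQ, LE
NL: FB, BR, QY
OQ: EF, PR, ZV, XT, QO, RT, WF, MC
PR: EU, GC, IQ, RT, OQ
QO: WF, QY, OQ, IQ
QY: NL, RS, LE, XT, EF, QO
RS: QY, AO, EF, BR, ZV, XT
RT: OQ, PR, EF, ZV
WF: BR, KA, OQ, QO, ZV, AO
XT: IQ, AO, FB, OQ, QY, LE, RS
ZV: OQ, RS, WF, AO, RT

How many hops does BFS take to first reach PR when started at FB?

Level 0: FB
Level 1: AO, KA, LE, NL, XT
Level 2: BR, IQ, MC, OQ, QY, RS, WF, ZV
Level 3: EF, EU, GC, PR, QO, RT
Level 4: CA
PR first appears at level 3.

3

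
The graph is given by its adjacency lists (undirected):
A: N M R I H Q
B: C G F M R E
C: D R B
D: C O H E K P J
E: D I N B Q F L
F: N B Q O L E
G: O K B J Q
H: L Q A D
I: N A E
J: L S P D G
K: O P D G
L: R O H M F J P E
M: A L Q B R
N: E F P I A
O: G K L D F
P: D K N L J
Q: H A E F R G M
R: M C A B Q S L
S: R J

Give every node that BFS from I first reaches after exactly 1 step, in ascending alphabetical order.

A, E, N

Level 0: I
Level 1: A, E, N
Level 2: B, D, F, H, L, M, P, Q, R
Level 3: C, G, J, K, O, S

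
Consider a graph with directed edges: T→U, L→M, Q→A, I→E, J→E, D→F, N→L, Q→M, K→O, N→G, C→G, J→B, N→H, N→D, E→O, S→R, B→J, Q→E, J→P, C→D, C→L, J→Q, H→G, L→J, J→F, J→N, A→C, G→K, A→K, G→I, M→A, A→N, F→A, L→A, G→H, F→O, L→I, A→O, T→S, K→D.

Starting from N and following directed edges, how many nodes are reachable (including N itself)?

BFS from N visits: N, D, G, H, L, F, I, K, A, J, M, O, E, C, B, P, Q
Reachable nodes: 17 of 21 total.

17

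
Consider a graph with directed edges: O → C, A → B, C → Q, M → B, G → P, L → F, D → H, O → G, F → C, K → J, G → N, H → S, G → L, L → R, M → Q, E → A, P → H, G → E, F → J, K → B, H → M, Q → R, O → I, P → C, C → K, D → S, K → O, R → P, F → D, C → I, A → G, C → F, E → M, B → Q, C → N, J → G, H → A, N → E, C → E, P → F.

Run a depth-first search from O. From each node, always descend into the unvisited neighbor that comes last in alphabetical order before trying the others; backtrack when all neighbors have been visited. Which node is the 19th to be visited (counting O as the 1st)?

L

Visit O
O → I
O → G
G → P
P → H
H → S
H → M
M → Q
Q → R
M → B
H → A
P → F
F → J
F → D
F → C
C → N
N → E
C → K
G → L

Visit order: O, I, G, P, H, S, M, Q, R, B, A, F, J, D, C, N, E, K, L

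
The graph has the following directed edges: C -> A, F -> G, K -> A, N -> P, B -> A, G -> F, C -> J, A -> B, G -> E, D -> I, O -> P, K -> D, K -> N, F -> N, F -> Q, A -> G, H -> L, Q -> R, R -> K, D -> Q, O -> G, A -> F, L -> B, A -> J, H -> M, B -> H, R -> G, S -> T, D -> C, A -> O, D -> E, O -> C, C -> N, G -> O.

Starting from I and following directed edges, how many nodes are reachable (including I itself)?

1

BFS from I visits: I
Reachable nodes: 1 of 20 total.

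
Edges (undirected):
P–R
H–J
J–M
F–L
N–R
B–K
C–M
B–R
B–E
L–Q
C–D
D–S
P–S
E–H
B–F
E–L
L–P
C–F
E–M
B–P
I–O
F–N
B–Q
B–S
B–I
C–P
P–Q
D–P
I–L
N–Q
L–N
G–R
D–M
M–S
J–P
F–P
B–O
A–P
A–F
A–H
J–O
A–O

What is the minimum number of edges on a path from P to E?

Level 0: P
Level 1: A, B, C, D, F, J, L, Q, R, S
Level 2: E, G, H, I, K, M, N, O
E first appears at level 2.

2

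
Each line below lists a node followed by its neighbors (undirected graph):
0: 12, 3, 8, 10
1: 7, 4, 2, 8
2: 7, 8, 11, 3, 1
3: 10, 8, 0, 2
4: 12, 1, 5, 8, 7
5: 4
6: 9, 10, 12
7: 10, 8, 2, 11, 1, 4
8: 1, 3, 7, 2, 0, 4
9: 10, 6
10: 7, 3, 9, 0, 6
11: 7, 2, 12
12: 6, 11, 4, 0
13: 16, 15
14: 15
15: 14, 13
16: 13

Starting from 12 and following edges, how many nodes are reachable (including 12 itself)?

13

BFS from 12 visits: 12, 6, 11, 4, 0, 9, 10, 7, 2, 1, 5, 8, 3
Reachable nodes: 13 of 17 total.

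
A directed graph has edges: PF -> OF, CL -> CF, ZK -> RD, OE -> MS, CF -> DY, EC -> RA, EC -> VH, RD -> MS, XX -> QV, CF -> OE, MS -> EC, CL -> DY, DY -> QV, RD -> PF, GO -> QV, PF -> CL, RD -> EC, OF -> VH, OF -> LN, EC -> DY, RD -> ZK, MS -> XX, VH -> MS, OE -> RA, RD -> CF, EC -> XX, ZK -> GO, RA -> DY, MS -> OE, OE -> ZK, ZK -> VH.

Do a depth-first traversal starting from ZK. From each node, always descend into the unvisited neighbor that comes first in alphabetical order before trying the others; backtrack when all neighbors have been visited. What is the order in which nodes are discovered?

ZK -> GO -> QV -> RD -> CF -> DY -> OE -> MS -> EC -> RA -> VH -> XX -> PF -> CL -> OF -> LN

Visit ZK
ZK → GO
GO → QV
ZK → RD
RD → CF
CF → DY
CF → OE
OE → MS
MS → EC
EC → RA
EC → VH
EC → XX
RD → PF
PF → CL
PF → OF
OF → LN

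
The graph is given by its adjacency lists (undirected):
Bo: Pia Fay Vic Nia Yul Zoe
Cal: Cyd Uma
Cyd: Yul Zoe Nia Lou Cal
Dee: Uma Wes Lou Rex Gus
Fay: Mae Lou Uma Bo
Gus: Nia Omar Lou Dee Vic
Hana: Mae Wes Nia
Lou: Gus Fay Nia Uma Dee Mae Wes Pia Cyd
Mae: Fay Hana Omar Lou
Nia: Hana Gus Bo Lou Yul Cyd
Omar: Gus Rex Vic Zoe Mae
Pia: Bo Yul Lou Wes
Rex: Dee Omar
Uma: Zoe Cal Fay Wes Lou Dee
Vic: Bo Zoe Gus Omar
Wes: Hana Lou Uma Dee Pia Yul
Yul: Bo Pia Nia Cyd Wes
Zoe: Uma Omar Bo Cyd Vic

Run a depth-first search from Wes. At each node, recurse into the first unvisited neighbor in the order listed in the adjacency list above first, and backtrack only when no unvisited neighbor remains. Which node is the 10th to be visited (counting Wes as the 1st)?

Yul

Visit Wes
Wes → Hana
Hana → Mae
Mae → Fay
Fay → Lou
Lou → Gus
Gus → Nia
Nia → Bo
Bo → Pia
Pia → Yul
Yul → Cyd
Cyd → Zoe
Zoe → Uma
Uma → Cal
Uma → Dee
Dee → Rex
Rex → Omar
Omar → Vic

Visit order: Wes, Hana, Mae, Fay, Lou, Gus, Nia, Bo, Pia, Yul, Cyd, Zoe, Uma, Cal, Dee, Rex, Omar, Vic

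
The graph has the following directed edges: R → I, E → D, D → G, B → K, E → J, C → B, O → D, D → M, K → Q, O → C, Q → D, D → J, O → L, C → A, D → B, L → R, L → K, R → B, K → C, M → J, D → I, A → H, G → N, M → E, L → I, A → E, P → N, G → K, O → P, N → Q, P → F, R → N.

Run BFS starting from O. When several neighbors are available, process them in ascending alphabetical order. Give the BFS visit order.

Visit O; enqueue C, D, L, P → queue [C, D, L, P]
Visit C; enqueue A, B → queue [D, L, P, A, B]
Visit D; enqueue G, I, J, M → queue [L, P, A, B, G, I, J, M]
Visit L; enqueue K, R → queue [P, A, B, G, I, J, M, K, R]
Visit P; enqueue F, N → queue [A, B, G, I, J, M, K, R, F, N]
Visit A; enqueue E, H → queue [B, G, I, J, M, K, R, F, N, E, H]
Visit B → queue [G, I, J, M, K, R, F, N, E, H]
Visit G → queue [I, J, M, K, R, F, N, E, H]
Visit I → queue [J, M, K, R, F, N, E, H]
Visit J → queue [M, K, R, F, N, E, H]
Visit M → queue [K, R, F, N, E, H]
Visit K; enqueue Q → queue [R, F, N, E, H, Q]
Visit R → queue [F, N, E, H, Q]
Visit F → queue [N, E, H, Q]
Visit N → queue [E, H, Q]
Visit E → queue [H, Q]
Visit H → queue [Q]
Visit Q → queue []

O → C → D → L → P → A → B → G → I → J → M → K → R → F → N → E → H → Q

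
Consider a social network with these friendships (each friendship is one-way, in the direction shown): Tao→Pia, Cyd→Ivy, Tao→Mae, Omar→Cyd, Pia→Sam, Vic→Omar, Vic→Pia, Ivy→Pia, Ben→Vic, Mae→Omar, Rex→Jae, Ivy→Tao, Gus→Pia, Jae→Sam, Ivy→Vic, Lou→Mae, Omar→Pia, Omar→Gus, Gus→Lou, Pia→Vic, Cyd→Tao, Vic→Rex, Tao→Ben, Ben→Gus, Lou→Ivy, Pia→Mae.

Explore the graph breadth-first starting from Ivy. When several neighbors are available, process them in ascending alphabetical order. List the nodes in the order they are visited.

Ivy → Pia → Tao → Vic → Mae → Sam → Ben → Omar → Rex → Gus → Cyd → Jae → Lou

Visit Ivy; enqueue Pia, Tao, Vic → queue [Pia, Tao, Vic]
Visit Pia; enqueue Mae, Sam → queue [Tao, Vic, Mae, Sam]
Visit Tao; enqueue Ben → queue [Vic, Mae, Sam, Ben]
Visit Vic; enqueue Omar, Rex → queue [Mae, Sam, Ben, Omar, Rex]
Visit Mae → queue [Sam, Ben, Omar, Rex]
Visit Sam → queue [Ben, Omar, Rex]
Visit Ben; enqueue Gus → queue [Omar, Rex, Gus]
Visit Omar; enqueue Cyd → queue [Rex, Gus, Cyd]
Visit Rex; enqueue Jae → queue [Gus, Cyd, Jae]
Visit Gus; enqueue Lou → queue [Cyd, Jae, Lou]
Visit Cyd → queue [Jae, Lou]
Visit Jae → queue [Lou]
Visit Lou → queue []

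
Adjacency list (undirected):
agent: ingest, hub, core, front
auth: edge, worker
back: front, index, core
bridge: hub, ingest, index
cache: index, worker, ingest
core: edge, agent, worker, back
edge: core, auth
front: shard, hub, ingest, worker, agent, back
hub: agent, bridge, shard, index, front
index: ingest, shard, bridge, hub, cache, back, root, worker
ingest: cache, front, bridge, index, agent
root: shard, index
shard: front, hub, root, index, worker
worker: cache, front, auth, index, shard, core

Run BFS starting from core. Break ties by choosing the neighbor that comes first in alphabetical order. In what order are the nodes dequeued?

core agent back edge worker front hub ingest index auth cache shard bridge root

Visit core; enqueue agent, back, edge, worker → queue [agent, back, edge, worker]
Visit agent; enqueue front, hub, ingest → queue [back, edge, worker, front, hub, ingest]
Visit back; enqueue index → queue [edge, worker, front, hub, ingest, index]
Visit edge; enqueue auth → queue [worker, front, hub, ingest, index, auth]
Visit worker; enqueue cache, shard → queue [front, hub, ingest, index, auth, cache, shard]
Visit front → queue [hub, ingest, index, auth, cache, shard]
Visit hub; enqueue bridge → queue [ingest, index, auth, cache, shard, bridge]
Visit ingest → queue [index, auth, cache, shard, bridge]
Visit index; enqueue root → queue [auth, cache, shard, bridge, root]
Visit auth → queue [cache, shard, bridge, root]
Visit cache → queue [shard, bridge, root]
Visit shard → queue [bridge, root]
Visit bridge → queue [root]
Visit root → queue []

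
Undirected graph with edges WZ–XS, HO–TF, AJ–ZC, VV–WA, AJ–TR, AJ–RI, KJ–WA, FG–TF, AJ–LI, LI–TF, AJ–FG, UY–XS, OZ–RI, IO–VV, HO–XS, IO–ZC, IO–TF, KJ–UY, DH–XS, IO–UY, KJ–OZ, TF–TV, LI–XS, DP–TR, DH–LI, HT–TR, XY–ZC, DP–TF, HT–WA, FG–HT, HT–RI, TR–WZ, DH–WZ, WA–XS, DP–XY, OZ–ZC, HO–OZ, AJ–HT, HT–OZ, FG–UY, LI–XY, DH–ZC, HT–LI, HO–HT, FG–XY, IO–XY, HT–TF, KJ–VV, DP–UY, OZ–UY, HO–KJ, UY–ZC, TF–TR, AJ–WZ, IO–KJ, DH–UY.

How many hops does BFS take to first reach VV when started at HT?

Level 0: HT
Level 1: AJ, FG, HO, LI, OZ, RI, TF, TR, WA
Level 2: DH, DP, IO, KJ, TV, UY, VV, WZ, XS, XY, ZC
VV first appears at level 2.

2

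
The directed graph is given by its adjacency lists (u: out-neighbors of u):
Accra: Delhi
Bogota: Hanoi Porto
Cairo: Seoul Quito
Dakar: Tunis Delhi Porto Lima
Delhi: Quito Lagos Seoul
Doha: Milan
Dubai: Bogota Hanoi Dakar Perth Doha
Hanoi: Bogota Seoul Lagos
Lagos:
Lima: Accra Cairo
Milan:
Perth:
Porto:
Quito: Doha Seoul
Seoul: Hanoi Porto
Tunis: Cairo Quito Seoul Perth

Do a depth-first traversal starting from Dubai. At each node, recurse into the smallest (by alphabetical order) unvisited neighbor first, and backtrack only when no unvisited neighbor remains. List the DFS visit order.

Dubai, Bogota, Hanoi, Lagos, Seoul, Porto, Dakar, Delhi, Quito, Doha, Milan, Lima, Accra, Cairo, Tunis, Perth

Visit Dubai
Dubai → Bogota
Bogota → Hanoi
Hanoi → Lagos
Hanoi → Seoul
Seoul → Porto
Dubai → Dakar
Dakar → Delhi
Delhi → Quito
Quito → Doha
Doha → Milan
Dakar → Lima
Lima → Accra
Lima → Cairo
Dakar → Tunis
Tunis → Perth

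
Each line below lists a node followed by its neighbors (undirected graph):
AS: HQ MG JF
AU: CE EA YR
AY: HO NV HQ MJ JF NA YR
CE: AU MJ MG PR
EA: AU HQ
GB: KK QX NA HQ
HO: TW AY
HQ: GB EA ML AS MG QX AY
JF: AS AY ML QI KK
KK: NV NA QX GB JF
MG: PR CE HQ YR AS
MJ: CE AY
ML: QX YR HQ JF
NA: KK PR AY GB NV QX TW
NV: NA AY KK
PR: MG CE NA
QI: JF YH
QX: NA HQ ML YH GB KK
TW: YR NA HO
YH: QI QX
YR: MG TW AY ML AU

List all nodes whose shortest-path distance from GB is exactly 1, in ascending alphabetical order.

Level 0: GB
Level 1: HQ, KK, NA, QX
Level 2: AS, AY, EA, JF, MG, ML, NV, PR, TW, YH
Level 3: AU, CE, HO, MJ, QI, YR

HQ, KK, NA, QX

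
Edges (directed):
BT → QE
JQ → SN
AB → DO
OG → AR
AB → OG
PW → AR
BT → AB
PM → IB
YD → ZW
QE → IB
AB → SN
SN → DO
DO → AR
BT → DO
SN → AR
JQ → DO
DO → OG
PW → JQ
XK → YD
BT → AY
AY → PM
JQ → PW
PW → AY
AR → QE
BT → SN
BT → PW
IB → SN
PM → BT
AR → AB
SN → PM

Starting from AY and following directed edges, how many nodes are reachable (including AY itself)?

12

BFS from AY visits: AY, PM, BT, IB, AB, DO, PW, QE, SN, OG, AR, JQ
Reachable nodes: 12 of 15 total.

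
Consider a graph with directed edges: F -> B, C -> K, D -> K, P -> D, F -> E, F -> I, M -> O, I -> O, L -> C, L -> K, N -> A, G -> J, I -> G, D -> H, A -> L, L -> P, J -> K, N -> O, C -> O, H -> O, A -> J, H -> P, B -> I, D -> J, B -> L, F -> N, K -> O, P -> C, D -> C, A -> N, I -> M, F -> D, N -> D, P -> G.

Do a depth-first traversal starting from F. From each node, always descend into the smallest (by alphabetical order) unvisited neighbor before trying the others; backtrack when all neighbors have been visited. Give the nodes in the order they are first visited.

Visit F
F → B
B → I
I → G
G → J
J → K
K → O
I → M
B → L
L → C
L → P
P → D
D → H
F → E
F → N
N → A

F, B, I, G, J, K, O, M, L, C, P, D, H, E, N, A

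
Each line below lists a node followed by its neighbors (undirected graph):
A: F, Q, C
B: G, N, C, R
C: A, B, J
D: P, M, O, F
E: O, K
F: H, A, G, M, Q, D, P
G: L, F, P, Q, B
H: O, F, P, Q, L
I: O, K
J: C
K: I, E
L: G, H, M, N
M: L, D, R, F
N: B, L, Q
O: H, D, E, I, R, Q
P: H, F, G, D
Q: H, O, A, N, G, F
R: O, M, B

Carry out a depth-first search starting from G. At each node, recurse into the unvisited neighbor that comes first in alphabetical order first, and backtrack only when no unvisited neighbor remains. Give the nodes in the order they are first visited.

G, B, C, A, F, D, M, L, H, O, E, K, I, Q, N, R, P, J

Visit G
G → B
B → C
C → A
A → F
F → D
D → M
M → L
L → H
H → O
O → E
E → K
K → I
O → Q
Q → N
O → R
H → P
C → J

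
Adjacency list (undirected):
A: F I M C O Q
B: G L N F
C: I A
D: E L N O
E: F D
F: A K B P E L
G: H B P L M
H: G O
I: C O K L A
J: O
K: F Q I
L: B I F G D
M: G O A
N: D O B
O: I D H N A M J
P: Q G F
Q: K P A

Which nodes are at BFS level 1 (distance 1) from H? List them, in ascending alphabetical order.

G, O

Level 0: H
Level 1: G, O
Level 2: A, B, D, I, J, L, M, N, P
Level 3: C, E, F, K, Q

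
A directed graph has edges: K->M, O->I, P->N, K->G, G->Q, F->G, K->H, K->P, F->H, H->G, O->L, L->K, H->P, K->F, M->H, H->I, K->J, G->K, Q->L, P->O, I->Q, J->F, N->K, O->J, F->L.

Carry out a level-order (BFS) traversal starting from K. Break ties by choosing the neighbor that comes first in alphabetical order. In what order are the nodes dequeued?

K F G H J M P L Q I N O

Visit K; enqueue F, G, H, J, M, P → queue [F, G, H, J, M, P]
Visit F; enqueue L → queue [G, H, J, M, P, L]
Visit G; enqueue Q → queue [H, J, M, P, L, Q]
Visit H; enqueue I → queue [J, M, P, L, Q, I]
Visit J → queue [M, P, L, Q, I]
Visit M → queue [P, L, Q, I]
Visit P; enqueue N, O → queue [L, Q, I, N, O]
Visit L → queue [Q, I, N, O]
Visit Q → queue [I, N, O]
Visit I → queue [N, O]
Visit N → queue [O]
Visit O → queue []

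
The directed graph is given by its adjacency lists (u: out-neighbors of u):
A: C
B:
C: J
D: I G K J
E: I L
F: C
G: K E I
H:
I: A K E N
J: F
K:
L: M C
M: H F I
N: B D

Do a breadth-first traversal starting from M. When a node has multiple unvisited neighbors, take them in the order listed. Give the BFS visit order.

M -> H -> F -> I -> C -> A -> K -> E -> N -> J -> L -> B -> D -> G

Visit M; enqueue H, F, I → queue [H, F, I]
Visit H → queue [F, I]
Visit F; enqueue C → queue [I, C]
Visit I; enqueue A, K, E, N → queue [C, A, K, E, N]
Visit C; enqueue J → queue [A, K, E, N, J]
Visit A → queue [K, E, N, J]
Visit K → queue [E, N, J]
Visit E; enqueue L → queue [N, J, L]
Visit N; enqueue B, D → queue [J, L, B, D]
Visit J → queue [L, B, D]
Visit L → queue [B, D]
Visit B → queue [D]
Visit D; enqueue G → queue [G]
Visit G → queue []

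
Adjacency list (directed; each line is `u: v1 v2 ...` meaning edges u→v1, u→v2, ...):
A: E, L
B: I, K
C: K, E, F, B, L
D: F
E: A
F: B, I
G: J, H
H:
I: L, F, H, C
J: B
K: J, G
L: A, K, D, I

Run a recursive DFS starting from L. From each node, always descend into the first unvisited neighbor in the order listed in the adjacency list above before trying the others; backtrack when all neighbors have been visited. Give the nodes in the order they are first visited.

L, A, E, K, J, B, I, F, H, C, G, D

Visit L
L → A
A → E
L → K
K → J
J → B
B → I
I → F
I → H
I → C
K → G
L → D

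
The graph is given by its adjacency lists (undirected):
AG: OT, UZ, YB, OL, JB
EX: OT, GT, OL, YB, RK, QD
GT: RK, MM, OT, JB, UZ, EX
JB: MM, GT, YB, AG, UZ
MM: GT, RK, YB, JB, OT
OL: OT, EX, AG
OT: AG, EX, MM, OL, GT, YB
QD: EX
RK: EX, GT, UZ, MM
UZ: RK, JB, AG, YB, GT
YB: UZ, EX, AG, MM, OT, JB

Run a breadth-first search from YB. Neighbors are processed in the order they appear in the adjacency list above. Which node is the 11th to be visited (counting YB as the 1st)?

Visit YB; enqueue UZ, EX, AG, MM, OT, JB → queue [UZ, EX, AG, MM, OT, JB]
Visit UZ; enqueue RK, GT → queue [EX, AG, MM, OT, JB, RK, GT]
Visit EX; enqueue OL, QD → queue [AG, MM, OT, JB, RK, GT, OL, QD]
Visit AG → queue [MM, OT, JB, RK, GT, OL, QD]
Visit MM → queue [OT, JB, RK, GT, OL, QD]
Visit OT → queue [JB, RK, GT, OL, QD]
Visit JB → queue [RK, GT, OL, QD]
Visit RK → queue [GT, OL, QD]
Visit GT → queue [OL, QD]
Visit OL → queue [QD]
Visit QD → queue []

Visit order: YB, UZ, EX, AG, MM, OT, JB, RK, GT, OL, QD

QD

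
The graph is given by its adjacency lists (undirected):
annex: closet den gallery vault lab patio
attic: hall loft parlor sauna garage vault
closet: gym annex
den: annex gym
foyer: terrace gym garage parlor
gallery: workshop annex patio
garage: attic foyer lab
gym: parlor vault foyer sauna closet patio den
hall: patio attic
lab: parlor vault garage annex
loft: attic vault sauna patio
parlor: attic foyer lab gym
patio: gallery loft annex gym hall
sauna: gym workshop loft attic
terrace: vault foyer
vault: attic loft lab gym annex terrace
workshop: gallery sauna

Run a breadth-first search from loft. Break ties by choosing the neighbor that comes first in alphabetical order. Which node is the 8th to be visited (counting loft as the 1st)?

parlor

Visit loft; enqueue attic, patio, sauna, vault → queue [attic, patio, sauna, vault]
Visit attic; enqueue garage, hall, parlor → queue [patio, sauna, vault, garage, hall, parlor]
Visit patio; enqueue annex, gallery, gym → queue [sauna, vault, garage, hall, parlor, annex, gallery, gym]
Visit sauna; enqueue workshop → queue [vault, garage, hall, parlor, annex, gallery, gym, workshop]
Visit vault; enqueue lab, terrace → queue [garage, hall, parlor, annex, gallery, gym, workshop, lab, terrace]
Visit garage; enqueue foyer → queue [hall, parlor, annex, gallery, gym, workshop, lab, terrace, foyer]
Visit hall → queue [parlor, annex, gallery, gym, workshop, lab, terrace, foyer]
Visit parlor → queue [annex, gallery, gym, workshop, lab, terrace, foyer]
Visit annex; enqueue closet, den → queue [gallery, gym, workshop, lab, terrace, foyer, closet, den]
Visit gallery → queue [gym, workshop, lab, terrace, foyer, closet, den]
Visit gym → queue [workshop, lab, terrace, foyer, closet, den]
Visit workshop → queue [lab, terrace, foyer, closet, den]
Visit lab → queue [terrace, foyer, closet, den]
Visit terrace → queue [foyer, closet, den]
Visit foyer → queue [closet, den]
Visit closet → queue [den]
Visit den → queue []

Visit order: loft, attic, patio, sauna, vault, garage, hall, parlor, annex, gallery, gym, workshop, lab, terrace, foyer, closet, den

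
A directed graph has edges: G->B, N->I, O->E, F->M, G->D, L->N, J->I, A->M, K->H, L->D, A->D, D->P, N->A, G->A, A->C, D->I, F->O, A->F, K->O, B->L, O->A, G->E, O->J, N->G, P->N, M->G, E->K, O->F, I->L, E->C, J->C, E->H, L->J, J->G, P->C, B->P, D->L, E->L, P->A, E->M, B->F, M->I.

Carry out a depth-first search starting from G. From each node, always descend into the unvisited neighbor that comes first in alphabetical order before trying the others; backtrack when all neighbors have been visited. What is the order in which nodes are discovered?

Visit G
G → A
A → C
A → D
D → I
I → L
L → J
L → N
D → P
A → F
F → M
F → O
O → E
E → H
E → K
G → B

G → A → C → D → I → L → J → N → P → F → M → O → E → H → K → B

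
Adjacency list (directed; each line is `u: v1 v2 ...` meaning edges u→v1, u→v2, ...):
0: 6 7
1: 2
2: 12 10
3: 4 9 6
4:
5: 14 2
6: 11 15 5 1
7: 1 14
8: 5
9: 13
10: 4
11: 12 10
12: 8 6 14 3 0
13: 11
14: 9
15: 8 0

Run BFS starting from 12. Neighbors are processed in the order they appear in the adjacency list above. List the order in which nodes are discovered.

12 → 8 → 6 → 14 → 3 → 0 → 5 → 11 → 15 → 1 → 9 → 4 → 7 → 2 → 10 → 13

Visit 12; enqueue 8, 6, 14, 3, 0 → queue [8, 6, 14, 3, 0]
Visit 8; enqueue 5 → queue [6, 14, 3, 0, 5]
Visit 6; enqueue 11, 15, 1 → queue [14, 3, 0, 5, 11, 15, 1]
Visit 14; enqueue 9 → queue [3, 0, 5, 11, 15, 1, 9]
Visit 3; enqueue 4 → queue [0, 5, 11, 15, 1, 9, 4]
Visit 0; enqueue 7 → queue [5, 11, 15, 1, 9, 4, 7]
Visit 5; enqueue 2 → queue [11, 15, 1, 9, 4, 7, 2]
Visit 11; enqueue 10 → queue [15, 1, 9, 4, 7, 2, 10]
Visit 15 → queue [1, 9, 4, 7, 2, 10]
Visit 1 → queue [9, 4, 7, 2, 10]
Visit 9; enqueue 13 → queue [4, 7, 2, 10, 13]
Visit 4 → queue [7, 2, 10, 13]
Visit 7 → queue [2, 10, 13]
Visit 2 → queue [10, 13]
Visit 10 → queue [13]
Visit 13 → queue []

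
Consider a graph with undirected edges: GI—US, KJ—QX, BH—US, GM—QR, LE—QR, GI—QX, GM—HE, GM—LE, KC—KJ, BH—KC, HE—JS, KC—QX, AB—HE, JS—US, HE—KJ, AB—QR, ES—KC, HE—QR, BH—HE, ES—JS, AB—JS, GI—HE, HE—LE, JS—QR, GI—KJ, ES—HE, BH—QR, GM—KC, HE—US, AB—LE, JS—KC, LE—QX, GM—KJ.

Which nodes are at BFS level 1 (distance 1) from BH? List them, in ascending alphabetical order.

Level 0: BH
Level 1: HE, KC, QR, US
Level 2: AB, ES, GI, GM, JS, KJ, LE, QX

HE, KC, QR, US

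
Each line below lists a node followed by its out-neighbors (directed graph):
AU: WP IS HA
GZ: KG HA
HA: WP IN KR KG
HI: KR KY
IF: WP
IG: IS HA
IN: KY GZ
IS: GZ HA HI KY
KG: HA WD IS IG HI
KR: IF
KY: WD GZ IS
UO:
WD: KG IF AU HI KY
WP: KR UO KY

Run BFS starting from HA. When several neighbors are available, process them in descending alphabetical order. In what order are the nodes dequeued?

HA → WP → KR → KG → IN → UO → KY → IF → WD → IS → IG → HI → GZ → AU

Visit HA; enqueue WP, KR, KG, IN → queue [WP, KR, KG, IN]
Visit WP; enqueue UO, KY → queue [KR, KG, IN, UO, KY]
Visit KR; enqueue IF → queue [KG, IN, UO, KY, IF]
Visit KG; enqueue WD, IS, IG, HI → queue [IN, UO, KY, IF, WD, IS, IG, HI]
Visit IN; enqueue GZ → queue [UO, KY, IF, WD, IS, IG, HI, GZ]
Visit UO → queue [KY, IF, WD, IS, IG, HI, GZ]
Visit KY → queue [IF, WD, IS, IG, HI, GZ]
Visit IF → queue [WD, IS, IG, HI, GZ]
Visit WD; enqueue AU → queue [IS, IG, HI, GZ, AU]
Visit IS → queue [IG, HI, GZ, AU]
Visit IG → queue [HI, GZ, AU]
Visit HI → queue [GZ, AU]
Visit GZ → queue [AU]
Visit AU → queue []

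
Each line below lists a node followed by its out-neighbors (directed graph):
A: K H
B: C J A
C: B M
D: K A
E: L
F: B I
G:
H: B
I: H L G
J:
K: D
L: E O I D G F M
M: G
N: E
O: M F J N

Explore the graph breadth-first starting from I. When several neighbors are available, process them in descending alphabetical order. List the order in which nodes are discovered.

Visit I; enqueue L, H, G → queue [L, H, G]
Visit L; enqueue O, M, F, E, D → queue [H, G, O, M, F, E, D]
Visit H; enqueue B → queue [G, O, M, F, E, D, B]
Visit G → queue [O, M, F, E, D, B]
Visit O; enqueue N, J → queue [M, F, E, D, B, N, J]
Visit M → queue [F, E, D, B, N, J]
Visit F → queue [E, D, B, N, J]
Visit E → queue [D, B, N, J]
Visit D; enqueue K, A → queue [B, N, J, K, A]
Visit B; enqueue C → queue [N, J, K, A, C]
Visit N → queue [J, K, A, C]
Visit J → queue [K, A, C]
Visit K → queue [A, C]
Visit A → queue [C]
Visit C → queue []

I L H G O M F E D B N J K A C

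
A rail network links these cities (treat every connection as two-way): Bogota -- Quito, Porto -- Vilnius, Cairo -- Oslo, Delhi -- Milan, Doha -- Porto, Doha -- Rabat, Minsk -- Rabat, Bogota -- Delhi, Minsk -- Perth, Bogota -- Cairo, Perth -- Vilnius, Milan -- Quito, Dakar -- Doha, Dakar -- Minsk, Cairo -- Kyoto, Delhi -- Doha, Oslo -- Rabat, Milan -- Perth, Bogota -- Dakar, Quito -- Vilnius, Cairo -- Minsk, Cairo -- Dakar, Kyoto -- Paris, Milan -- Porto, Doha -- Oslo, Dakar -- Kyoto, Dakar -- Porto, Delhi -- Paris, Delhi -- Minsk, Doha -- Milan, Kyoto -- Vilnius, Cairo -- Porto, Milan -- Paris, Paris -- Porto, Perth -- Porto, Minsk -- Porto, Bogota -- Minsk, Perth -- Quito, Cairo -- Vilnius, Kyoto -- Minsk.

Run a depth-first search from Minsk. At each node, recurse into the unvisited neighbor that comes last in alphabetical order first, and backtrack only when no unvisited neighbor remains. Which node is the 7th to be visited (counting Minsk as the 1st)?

Quito

Visit Minsk
Minsk → Rabat
Rabat → Oslo
Oslo → Doha
Doha → Porto
Porto → Vilnius
Vilnius → Quito
Quito → Perth
Perth → Milan
Milan → Paris
Paris → Kyoto
Kyoto → Dakar
Dakar → Cairo
Cairo → Bogota
Bogota → Delhi

Visit order: Minsk, Rabat, Oslo, Doha, Porto, Vilnius, Quito, Perth, Milan, Paris, Kyoto, Dakar, Cairo, Bogota, Delhi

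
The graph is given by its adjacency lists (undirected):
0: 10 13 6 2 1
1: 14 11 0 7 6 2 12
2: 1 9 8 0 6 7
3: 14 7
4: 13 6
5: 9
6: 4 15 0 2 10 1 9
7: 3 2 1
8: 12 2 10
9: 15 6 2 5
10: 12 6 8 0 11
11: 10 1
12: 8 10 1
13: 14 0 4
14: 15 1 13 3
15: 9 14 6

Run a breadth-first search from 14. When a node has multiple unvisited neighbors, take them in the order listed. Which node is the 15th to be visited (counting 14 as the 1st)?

Visit 14; enqueue 15, 1, 13, 3 → queue [15, 1, 13, 3]
Visit 15; enqueue 9, 6 → queue [1, 13, 3, 9, 6]
Visit 1; enqueue 11, 0, 7, 2, 12 → queue [13, 3, 9, 6, 11, 0, 7, 2, 12]
Visit 13; enqueue 4 → queue [3, 9, 6, 11, 0, 7, 2, 12, 4]
Visit 3 → queue [9, 6, 11, 0, 7, 2, 12, 4]
Visit 9; enqueue 5 → queue [6, 11, 0, 7, 2, 12, 4, 5]
Visit 6; enqueue 10 → queue [11, 0, 7, 2, 12, 4, 5, 10]
Visit 11 → queue [0, 7, 2, 12, 4, 5, 10]
Visit 0 → queue [7, 2, 12, 4, 5, 10]
Visit 7 → queue [2, 12, 4, 5, 10]
Visit 2; enqueue 8 → queue [12, 4, 5, 10, 8]
Visit 12 → queue [4, 5, 10, 8]
Visit 4 → queue [5, 10, 8]
Visit 5 → queue [10, 8]
Visit 10 → queue [8]
Visit 8 → queue []

Visit order: 14, 15, 1, 13, 3, 9, 6, 11, 0, 7, 2, 12, 4, 5, 10, 8

10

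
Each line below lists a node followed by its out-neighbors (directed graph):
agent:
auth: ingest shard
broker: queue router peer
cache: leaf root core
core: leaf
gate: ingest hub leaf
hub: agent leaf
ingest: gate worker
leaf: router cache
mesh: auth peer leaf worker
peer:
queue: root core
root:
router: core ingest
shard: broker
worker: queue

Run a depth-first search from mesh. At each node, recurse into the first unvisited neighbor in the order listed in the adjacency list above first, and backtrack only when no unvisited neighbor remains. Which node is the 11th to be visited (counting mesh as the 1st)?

root

Visit mesh
mesh → auth
auth → ingest
ingest → gate
gate → hub
hub → agent
hub → leaf
leaf → router
router → core
leaf → cache
cache → root
ingest → worker
worker → queue
auth → shard
shard → broker
broker → peer

Visit order: mesh, auth, ingest, gate, hub, agent, leaf, router, core, cache, root, worker, queue, shard, broker, peer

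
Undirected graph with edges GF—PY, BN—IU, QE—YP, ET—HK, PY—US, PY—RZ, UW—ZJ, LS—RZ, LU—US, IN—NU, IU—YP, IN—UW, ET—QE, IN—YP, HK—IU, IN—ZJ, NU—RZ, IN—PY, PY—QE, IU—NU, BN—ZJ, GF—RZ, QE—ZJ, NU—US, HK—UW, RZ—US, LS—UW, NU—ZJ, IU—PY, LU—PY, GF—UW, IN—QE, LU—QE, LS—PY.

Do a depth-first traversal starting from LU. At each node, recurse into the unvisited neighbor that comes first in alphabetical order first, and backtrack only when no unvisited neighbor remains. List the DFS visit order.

LU -> PY -> GF -> RZ -> LS -> UW -> HK -> ET -> QE -> IN -> NU -> IU -> BN -> ZJ -> YP -> US

Visit LU
LU → PY
PY → GF
GF → RZ
RZ → LS
LS → UW
UW → HK
HK → ET
ET → QE
QE → IN
IN → NU
NU → IU
IU → BN
BN → ZJ
IU → YP
NU → US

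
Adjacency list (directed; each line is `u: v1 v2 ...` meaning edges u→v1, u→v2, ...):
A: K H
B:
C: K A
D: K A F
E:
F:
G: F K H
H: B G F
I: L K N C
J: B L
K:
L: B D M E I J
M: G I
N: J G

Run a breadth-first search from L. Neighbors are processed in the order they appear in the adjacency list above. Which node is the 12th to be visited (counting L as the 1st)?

N

Visit L; enqueue B, D, M, E, I, J → queue [B, D, M, E, I, J]
Visit B → queue [D, M, E, I, J]
Visit D; enqueue K, A, F → queue [M, E, I, J, K, A, F]
Visit M; enqueue G → queue [E, I, J, K, A, F, G]
Visit E → queue [I, J, K, A, F, G]
Visit I; enqueue N, C → queue [J, K, A, F, G, N, C]
Visit J → queue [K, A, F, G, N, C]
Visit K → queue [A, F, G, N, C]
Visit A; enqueue H → queue [F, G, N, C, H]
Visit F → queue [G, N, C, H]
Visit G → queue [N, C, H]
Visit N → queue [C, H]
Visit C → queue [H]
Visit H → queue []

Visit order: L, B, D, M, E, I, J, K, A, F, G, N, C, H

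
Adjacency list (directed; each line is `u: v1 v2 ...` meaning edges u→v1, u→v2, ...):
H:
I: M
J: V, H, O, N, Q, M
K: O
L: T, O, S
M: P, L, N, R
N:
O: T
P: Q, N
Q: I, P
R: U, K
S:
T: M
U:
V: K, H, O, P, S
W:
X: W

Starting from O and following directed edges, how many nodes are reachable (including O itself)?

BFS from O visits: O, T, M, P, L, N, R, Q, S, U, K, I
Reachable nodes: 12 of 17 total.

12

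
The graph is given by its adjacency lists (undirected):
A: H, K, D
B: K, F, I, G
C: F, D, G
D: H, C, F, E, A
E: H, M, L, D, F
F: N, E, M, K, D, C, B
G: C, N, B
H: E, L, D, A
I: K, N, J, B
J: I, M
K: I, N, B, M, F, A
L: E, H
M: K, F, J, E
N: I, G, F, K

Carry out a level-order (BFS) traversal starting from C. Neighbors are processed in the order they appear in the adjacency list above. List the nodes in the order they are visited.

C -> F -> D -> G -> N -> E -> M -> K -> B -> H -> A -> I -> L -> J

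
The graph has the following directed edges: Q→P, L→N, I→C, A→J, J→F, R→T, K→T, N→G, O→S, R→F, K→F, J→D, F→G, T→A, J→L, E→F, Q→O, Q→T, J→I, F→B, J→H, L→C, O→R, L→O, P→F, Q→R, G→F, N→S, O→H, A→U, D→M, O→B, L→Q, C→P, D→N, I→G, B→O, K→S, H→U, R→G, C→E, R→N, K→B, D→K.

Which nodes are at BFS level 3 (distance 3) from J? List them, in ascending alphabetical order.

Level 0: J
Level 1: D, F, H, I, L
Level 2: B, C, G, K, M, N, O, Q, U
Level 3: E, P, R, S, T
Level 4: A

E, P, R, S, T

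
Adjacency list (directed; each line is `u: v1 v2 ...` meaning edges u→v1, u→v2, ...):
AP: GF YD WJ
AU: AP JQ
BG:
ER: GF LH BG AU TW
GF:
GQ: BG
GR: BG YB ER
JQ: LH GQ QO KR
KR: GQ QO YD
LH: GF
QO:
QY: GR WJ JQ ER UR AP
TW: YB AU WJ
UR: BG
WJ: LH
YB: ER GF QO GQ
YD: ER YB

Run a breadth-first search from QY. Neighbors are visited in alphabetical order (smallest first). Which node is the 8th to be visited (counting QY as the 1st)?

Visit QY; enqueue AP, ER, GR, JQ, UR, WJ → queue [AP, ER, GR, JQ, UR, WJ]
Visit AP; enqueue GF, YD → queue [ER, GR, JQ, UR, WJ, GF, YD]
Visit ER; enqueue AU, BG, LH, TW → queue [GR, JQ, UR, WJ, GF, YD, AU, BG, LH, TW]
Visit GR; enqueue YB → queue [JQ, UR, WJ, GF, YD, AU, BG, LH, TW, YB]
Visit JQ; enqueue GQ, KR, QO → queue [UR, WJ, GF, YD, AU, BG, LH, TW, YB, GQ, KR, QO]
Visit UR → queue [WJ, GF, YD, AU, BG, LH, TW, YB, GQ, KR, QO]
Visit WJ → queue [GF, YD, AU, BG, LH, TW, YB, GQ, KR, QO]
Visit GF → queue [YD, AU, BG, LH, TW, YB, GQ, KR, QO]
Visit YD → queue [AU, BG, LH, TW, YB, GQ, KR, QO]
Visit AU → queue [BG, LH, TW, YB, GQ, KR, QO]
Visit BG → queue [LH, TW, YB, GQ, KR, QO]
Visit LH → queue [TW, YB, GQ, KR, QO]
Visit TW → queue [YB, GQ, KR, QO]
Visit YB → queue [GQ, KR, QO]
Visit GQ → queue [KR, QO]
Visit KR → queue [QO]
Visit QO → queue []

Visit order: QY, AP, ER, GR, JQ, UR, WJ, GF, YD, AU, BG, LH, TW, YB, GQ, KR, QO

GF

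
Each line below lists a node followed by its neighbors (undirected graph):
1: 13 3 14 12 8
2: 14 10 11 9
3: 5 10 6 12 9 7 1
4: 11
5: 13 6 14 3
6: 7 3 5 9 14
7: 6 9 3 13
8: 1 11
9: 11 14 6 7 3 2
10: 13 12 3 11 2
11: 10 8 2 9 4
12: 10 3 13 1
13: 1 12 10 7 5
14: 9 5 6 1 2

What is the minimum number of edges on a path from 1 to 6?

Level 0: 1
Level 1: 3, 8, 12, 13, 14
Level 2: 2, 5, 6, 7, 9, 10, 11
Level 3: 4
6 first appears at level 2.

2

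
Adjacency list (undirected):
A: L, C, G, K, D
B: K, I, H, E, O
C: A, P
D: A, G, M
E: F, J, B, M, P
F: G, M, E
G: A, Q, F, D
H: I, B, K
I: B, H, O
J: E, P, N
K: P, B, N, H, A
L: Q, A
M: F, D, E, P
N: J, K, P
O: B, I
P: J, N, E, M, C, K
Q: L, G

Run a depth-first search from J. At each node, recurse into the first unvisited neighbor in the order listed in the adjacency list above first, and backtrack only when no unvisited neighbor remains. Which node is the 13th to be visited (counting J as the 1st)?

Visit J
J → E
E → F
F → G
G → A
A → L
L → Q
A → C
C → P
P → N
N → K
K → B
B → I
I → H
I → O
P → M
M → D

Visit order: J, E, F, G, A, L, Q, C, P, N, K, B, I, H, O, M, D

I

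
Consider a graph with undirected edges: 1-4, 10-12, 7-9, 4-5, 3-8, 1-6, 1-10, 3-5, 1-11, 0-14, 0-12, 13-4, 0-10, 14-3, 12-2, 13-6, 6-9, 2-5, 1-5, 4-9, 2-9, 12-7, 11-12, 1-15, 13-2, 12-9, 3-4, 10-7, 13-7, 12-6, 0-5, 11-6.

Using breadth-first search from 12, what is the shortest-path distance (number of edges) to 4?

Level 0: 12
Level 1: 0, 2, 6, 7, 9, 10, 11
Level 2: 1, 4, 5, 13, 14
Level 3: 3, 15
Level 4: 8
4 first appears at level 2.

2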